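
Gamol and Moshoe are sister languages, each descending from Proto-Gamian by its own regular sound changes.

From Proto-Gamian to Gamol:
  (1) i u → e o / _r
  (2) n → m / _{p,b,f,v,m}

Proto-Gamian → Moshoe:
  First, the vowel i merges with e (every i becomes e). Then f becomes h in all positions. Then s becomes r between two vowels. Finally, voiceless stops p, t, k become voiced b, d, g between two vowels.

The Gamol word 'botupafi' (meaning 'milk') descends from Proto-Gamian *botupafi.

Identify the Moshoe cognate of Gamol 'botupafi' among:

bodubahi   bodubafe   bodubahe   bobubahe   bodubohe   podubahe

Moshoe: *botupafi
  botupafi → botupafe   [vowel merger]
  botupafe → botupahe   [unconditioned shift]
  botupahe (rule 3 does not apply)
  botupahe → bodubahe   [intervocalic voicing]
  giving Moshoe bodubahe.
Only 'bodubahe' matches the regular Moshoe development of *botupafi.

bodubahe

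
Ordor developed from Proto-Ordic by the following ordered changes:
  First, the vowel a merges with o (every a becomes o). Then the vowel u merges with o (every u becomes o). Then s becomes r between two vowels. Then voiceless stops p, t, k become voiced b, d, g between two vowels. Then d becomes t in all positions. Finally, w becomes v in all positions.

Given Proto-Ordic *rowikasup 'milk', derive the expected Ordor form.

rovigorop

Ordor: *rowikasup > rowikosup > rowikosop > rowikorop > rowigorop > rovigorop  (by vowel merger, vowel merger, rhotacism, intervocalic voicing, unconditioned shift)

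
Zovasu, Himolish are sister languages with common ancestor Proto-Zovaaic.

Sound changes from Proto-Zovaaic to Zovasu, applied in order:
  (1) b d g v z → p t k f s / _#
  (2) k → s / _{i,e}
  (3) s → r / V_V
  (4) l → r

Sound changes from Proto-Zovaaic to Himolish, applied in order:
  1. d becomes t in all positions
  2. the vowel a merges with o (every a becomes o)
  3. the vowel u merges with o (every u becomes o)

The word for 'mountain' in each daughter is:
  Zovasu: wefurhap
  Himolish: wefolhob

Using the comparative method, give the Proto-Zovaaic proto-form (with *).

*wefulhab

Position 4: Zovasu has u, Himolish has o. Zovasu preserves u here (none of its changes turn any other segment into u), so the proto-segment is *u.
Position 7: Zovasu has a, Himolish has o. Zovasu preserves a here (none of its changes turn any other segment into a), so the proto-segment is *a.
This points to *wefulhab. Verify forward in each daughter:
Zovasu: *wefulhab
  wefulhab → wefulhap   [final devoicing]
  wefulhap (rule 2 does not apply)
  wefulhap (rule 3 does not apply)
  wefulhap → wefurhap   [unconditioned shift]
  giving Zovasu wefurhap.
Himolish: *wefulhab
  wefulhab (rule 1 does not apply)
  wefulhab → wefulhob   [vowel merger]
  wefulhob → wefolhob   [vowel merger]
  giving Himolish wefolhob.
No other proto-form is consistent with every reflex, so the reconstruction is *wefulhab.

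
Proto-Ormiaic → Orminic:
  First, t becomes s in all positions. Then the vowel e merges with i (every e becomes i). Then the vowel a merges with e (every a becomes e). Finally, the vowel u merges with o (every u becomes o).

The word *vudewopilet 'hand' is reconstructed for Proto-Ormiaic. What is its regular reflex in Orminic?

vodiwopilis

Orminic: *vudewopilet
  vudewopilet → vudewopiles   [unconditioned shift]
  vudewopiles → vudiwopilis   [vowel merger]
  vudiwopilis (rule 3 does not apply)
  vudiwopilis → vodiwopilis   [vowel merger]
  giving Orminic vodiwopilis.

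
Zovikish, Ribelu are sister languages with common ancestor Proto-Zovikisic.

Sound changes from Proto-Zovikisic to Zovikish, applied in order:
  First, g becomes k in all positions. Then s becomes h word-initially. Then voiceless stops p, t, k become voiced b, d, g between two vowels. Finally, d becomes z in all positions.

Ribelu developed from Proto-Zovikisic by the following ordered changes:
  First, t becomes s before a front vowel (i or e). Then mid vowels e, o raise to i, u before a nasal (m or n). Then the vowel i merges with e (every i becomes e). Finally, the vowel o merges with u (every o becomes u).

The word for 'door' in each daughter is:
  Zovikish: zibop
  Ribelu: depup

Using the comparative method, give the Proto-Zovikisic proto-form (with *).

*dipop

Position 3: Zovikish has b, Ribelu has p. Ribelu preserves p here (none of its changes turn any other segment into p), so the proto-segment is *p.
Position 2: Zovikish has i, Ribelu has e. Zovikish preserves i here (none of its changes turn any other segment into i), so the proto-segment is *i.
Position 1: Zovikish has z, Ribelu has d. Ribelu preserves d here (none of its changes turn any other segment into d), so the proto-segment is *d.
Verify the candidate proto-form against each daughter:
Zovikish: *dipop
  dipop (rule 1 does not apply)
  dipop (rule 2 does not apply)
  dipop → dibop   [intervocalic voicing]
  dibop → zibop   [unconditioned shift]
  giving Zovikish zibop.
Ribelu: *dipop
  dipop (rule 1 does not apply)
  dipop (rule 2 does not apply)
  dipop → depop   [vowel merger]
  depop → depup   [vowel merger]
  giving Ribelu depup.
*dipop is the unique common source.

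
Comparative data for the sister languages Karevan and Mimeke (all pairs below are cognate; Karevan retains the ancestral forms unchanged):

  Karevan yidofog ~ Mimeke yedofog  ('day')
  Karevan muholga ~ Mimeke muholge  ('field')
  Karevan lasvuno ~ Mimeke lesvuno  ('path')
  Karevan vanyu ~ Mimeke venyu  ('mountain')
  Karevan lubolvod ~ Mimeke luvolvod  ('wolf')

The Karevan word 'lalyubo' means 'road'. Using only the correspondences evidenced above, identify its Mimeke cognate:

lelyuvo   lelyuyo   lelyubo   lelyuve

lelyuvo

lasvuno ~ lesvuno — Karevan a corresponds to Mimeke e after a consonant, before a consonant other than r, m, n, p, b, f, v.
lubolvod ~ luvolvod — Karevan b corresponds to Mimeke v between vowels (before a back vowel).
Applying these to Karevan 'lalyubo':
  lalyubo → lelyubo   (a→e after a consonant, before a consonant other than r, m, n, p, b, f, v)
  lelyubo → lelyuvo   (b→v between vowels (before a back vowel))
So the Mimeke cognate is 'lelyuvo'.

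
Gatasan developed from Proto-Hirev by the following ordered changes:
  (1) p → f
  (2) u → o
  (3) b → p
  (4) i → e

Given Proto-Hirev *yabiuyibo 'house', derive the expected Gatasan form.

Gatasan: *yabiuyibo
  yabiuyibo (rule 1 does not apply)
  yabiuyibo → yabioyibo   [vowel merger]
  yabioyibo → yapioyipo   [unconditioned shift]
  yapioyipo → yapeoyepo   [vowel merger]
  giving Gatasan yapeoyepo.

yapeoyepo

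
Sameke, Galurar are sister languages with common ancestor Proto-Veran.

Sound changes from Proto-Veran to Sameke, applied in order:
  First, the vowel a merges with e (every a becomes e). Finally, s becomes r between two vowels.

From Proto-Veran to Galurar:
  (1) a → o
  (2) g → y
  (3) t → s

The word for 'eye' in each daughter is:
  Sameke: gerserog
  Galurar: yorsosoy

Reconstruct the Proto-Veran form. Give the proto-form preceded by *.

Position 1: Sameke has g, Galurar has y. Sameke preserves g here (none of its changes turn any other segment into g), so the proto-segment is *g.
Position 6: Sameke has r, Galurar has s. Taking the neighbouring segments as reconstructed: Sameke r could go back to *s or *r; Galurar s could go back to *t or *s — the one source consistent with every daughter is *s.
Position 5: Sameke has e, Galurar has o. Taking the neighbouring segments as reconstructed: Sameke e could go back to *a or *e; Galurar o could go back to *a or *o — the one source consistent with every daughter is *a.
This points to *garsasog. Verify forward in each daughter:
Sameke: *garsasog
  garsasog → gersesog   [vowel merger]
  gersesog → gerserog   [rhotacism]
  giving Sameke gerserog.
Galurar: *garsasog > gorsosog > yorsosoy  (by vowel merger, unconditioned shift)
*garsasog is the unique common source.

*garsasog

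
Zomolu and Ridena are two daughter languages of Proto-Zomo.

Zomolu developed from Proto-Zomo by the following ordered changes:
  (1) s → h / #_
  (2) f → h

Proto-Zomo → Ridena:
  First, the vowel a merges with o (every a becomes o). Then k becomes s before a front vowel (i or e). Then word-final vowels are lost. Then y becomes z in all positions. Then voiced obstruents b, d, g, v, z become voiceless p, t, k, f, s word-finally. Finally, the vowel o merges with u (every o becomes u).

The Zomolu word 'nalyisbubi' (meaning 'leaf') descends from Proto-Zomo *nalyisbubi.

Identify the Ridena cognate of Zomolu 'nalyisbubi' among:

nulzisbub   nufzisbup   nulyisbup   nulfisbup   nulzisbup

Ridena: start from *nalyisbubi.
  rule 1 (vowel merger): nalyisbubi → nolyisbubi
  rule 2: no change — nolyisbubi
  rule 3 (apocope): nolyisbubi → nolyisbub
  rule 4 (unconditioned shift): nolyisbub → nolzisbub
  rule 5 (final devoicing): nolzisbub → nolzisbup
  rule 6 (vowel merger): nolzisbup → nulzisbup
  ⇒ Ridena nulzisbup
Among the options, 'nulzisbup' alone shows every Ridena change applied in order.

nulzisbup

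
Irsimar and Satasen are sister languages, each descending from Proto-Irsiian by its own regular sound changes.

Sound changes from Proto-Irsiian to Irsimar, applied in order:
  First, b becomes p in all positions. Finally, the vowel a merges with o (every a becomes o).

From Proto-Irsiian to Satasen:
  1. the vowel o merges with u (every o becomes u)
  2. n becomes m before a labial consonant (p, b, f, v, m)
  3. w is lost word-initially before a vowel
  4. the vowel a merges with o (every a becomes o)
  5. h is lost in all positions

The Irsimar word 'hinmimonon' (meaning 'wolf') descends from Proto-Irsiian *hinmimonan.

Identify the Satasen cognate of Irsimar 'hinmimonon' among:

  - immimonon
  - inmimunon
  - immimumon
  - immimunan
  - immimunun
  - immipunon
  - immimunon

Satasen: *hinmimonan > hinmimunan > himmimunan > himmimunon > immimunon  (by vowel merger, nasal place assimilation, vowel merger, h-loss)

immimunon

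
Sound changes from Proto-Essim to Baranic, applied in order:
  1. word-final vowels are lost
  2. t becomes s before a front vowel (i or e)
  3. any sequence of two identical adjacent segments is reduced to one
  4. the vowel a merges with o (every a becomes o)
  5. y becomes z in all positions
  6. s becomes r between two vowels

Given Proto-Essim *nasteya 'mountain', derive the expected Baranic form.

Baranic: *nasteya > nastey > nassey > nasey > nosey > nosez > norez  (by apocope, palatalisation, degemination, vowel merger, unconditioned shift, rhotacism)

norez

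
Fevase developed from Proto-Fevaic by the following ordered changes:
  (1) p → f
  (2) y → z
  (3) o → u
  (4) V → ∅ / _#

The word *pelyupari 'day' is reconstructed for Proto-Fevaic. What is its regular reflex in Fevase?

felzufar

Fevase: start from *pelyupari.
  rule 1 (unconditioned shift): pelyupari → felyufari
  rule 2 (unconditioned shift): felyufari → felzufari
  rule 3: no change — felzufari
  rule 4 (apocope): felzufari → felzufar
  ⇒ Fevase felzufar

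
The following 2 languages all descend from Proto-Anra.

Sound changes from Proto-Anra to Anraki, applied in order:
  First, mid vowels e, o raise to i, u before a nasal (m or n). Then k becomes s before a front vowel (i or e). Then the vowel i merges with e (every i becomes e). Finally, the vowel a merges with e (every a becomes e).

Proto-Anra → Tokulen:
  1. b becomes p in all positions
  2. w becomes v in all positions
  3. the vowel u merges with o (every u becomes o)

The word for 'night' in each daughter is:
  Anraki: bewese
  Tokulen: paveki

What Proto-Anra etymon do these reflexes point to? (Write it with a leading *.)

Position 1: Anraki has b, Tokulen has p. Anraki preserves b here (none of its changes turn any other segment into b), so the proto-segment is *b.
Position 2: Anraki has e, Tokulen has a. Tokulen preserves a here (none of its changes turn any other segment into a), so the proto-segment is *a.
Position 5: Anraki has s, Tokulen has k. Tokulen preserves k here (none of its changes turn any other segment into k), so the proto-segment is *k.
This points to *baweki. Verify forward in each daughter:
Anraki: *baweki > bawesi > bawese > bewese  (by palatalisation, vowel merger, vowel merger)
Tokulen: *baweki > paweki > paveki  (by unconditioned shift, unconditioned shift)
*baweki is the unique common source.

*baweki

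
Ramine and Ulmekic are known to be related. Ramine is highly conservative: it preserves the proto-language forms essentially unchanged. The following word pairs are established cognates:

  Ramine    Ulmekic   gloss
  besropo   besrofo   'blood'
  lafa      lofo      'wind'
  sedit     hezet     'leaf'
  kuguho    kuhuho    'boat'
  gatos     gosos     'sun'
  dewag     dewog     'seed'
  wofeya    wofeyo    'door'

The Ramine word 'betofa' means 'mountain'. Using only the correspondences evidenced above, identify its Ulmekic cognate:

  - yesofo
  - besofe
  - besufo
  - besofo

besofo

gatos ~ gosos — Ramine t corresponds to Ulmekic s between vowels (before a back vowel).
lafa ~ lofo, wofeya ~ wofeyo — Ramine a corresponds to Ulmekic o word-finally.
Applying these to Ramine 'betofa':
  betofa → besofa   (t→s between vowels (before a back vowel))
  besofa → besofo   (a→o word-finally)
So the Ulmekic cognate is 'besofo'.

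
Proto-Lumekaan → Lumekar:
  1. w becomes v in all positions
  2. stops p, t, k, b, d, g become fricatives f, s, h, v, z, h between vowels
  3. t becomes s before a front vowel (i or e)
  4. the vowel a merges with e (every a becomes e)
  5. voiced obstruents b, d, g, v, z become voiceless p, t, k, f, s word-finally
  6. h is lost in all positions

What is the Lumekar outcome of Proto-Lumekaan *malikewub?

Lumekar: *malikewub > malikevub > malihevub > melihevub > melihevup > melievup  (by unconditioned shift, intervocalic lenition, vowel merger, final devoicing, h-loss)

melievup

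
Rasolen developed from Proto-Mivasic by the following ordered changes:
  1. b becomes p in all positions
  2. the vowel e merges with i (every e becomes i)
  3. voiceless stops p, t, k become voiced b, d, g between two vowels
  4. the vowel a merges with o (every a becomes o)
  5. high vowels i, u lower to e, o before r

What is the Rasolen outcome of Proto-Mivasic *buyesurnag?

Rasolen: *buyesurnag > puyesurnag > puyisurnag > puyisurnog > puyisornog  (by unconditioned shift, vowel merger, vowel merger, pre-rhotic lowering)

puyisornog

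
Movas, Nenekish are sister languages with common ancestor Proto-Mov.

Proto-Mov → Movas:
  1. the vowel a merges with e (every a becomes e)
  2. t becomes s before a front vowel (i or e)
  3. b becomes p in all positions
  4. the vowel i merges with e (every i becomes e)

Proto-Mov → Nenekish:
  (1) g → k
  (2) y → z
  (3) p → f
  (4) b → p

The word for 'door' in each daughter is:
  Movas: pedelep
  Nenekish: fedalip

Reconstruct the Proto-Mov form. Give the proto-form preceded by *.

Position 4: Movas has e, Nenekish has a. Nenekish preserves a here (none of its changes turn any other segment into a), so the proto-segment is *a.
Position 1: Movas has p, Nenekish has f. Taking the neighbouring segments as reconstructed: Movas p could go back to *p or *b; Nenekish f could go back to *p or *f — the one source consistent with every daughter is *p.
Verify the candidate proto-form against each daughter:
Movas: *pedalib
  pedalib → pedelib   [vowel merger]
  pedelib (rule 2 does not apply)
  pedelib → pedelip   [unconditioned shift]
  pedelip → pedelep   [vowel merger]
  giving Movas pedelep.
Nenekish: start from *pedalib.
  rule 1: no change — pedalib
  rule 2: no change — pedalib
  rule 3 (unconditioned shift): pedalib → fedalib
  rule 4 (unconditioned shift): fedalib → fedalip
  ⇒ Nenekish fedalip
*pedalib is the unique common source.

*pedalib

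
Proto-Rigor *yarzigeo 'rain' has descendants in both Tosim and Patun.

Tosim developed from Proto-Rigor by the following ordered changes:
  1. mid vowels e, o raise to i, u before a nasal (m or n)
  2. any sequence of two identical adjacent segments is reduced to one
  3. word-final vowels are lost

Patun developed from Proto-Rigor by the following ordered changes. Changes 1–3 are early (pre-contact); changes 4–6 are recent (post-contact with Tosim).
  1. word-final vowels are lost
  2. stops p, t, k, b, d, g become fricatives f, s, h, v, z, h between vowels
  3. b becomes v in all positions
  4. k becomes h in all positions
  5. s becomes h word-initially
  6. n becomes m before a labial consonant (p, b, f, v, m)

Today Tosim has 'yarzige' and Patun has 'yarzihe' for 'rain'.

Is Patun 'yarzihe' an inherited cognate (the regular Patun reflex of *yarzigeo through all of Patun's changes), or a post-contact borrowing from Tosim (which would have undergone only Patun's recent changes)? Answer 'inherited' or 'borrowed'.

inherited

If inherited, *yarzigeo would pass through all of Patun's changes:
Patun: start from *yarzigeo.
  rule 1 (apocope): yarzigeo → yarzige
  rule 2 (intervocalic lenition): yarzige → yarzihe
  rule 3: no change — yarzihe
  rule 4: no change — yarzihe
  rule 5: no change — yarzihe
  rule 6: no change — yarzihe
  ⇒ Patun yarzihe
If borrowed from Tosim 'yarzige' after the early changes, it would undergo only the recent ones:
  rule 4 (unconditioned shift): no change (yarzige)
  rule 5 (debuccalisation): no change (yarzige)
  rule 6 (nasal place assimilation): no change (yarzige)
  ⇒ as a loan: yarzige
Patun 'yarzihe' matches the inherited outcome exactly, so it is an inherited cognate, not a loan.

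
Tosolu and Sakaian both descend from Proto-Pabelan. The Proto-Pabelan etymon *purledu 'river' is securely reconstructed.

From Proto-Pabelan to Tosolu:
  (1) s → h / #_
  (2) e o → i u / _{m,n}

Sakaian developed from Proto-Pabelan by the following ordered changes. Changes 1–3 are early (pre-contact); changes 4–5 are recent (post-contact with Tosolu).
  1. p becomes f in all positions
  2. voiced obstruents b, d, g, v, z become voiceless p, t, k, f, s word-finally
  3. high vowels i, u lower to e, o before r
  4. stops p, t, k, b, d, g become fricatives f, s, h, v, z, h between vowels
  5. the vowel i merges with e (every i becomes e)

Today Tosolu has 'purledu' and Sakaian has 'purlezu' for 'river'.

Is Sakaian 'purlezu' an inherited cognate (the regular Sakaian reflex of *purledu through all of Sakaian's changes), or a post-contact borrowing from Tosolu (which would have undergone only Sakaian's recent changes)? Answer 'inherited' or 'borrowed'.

If inherited, *purledu would pass through all of Sakaian's changes:
Sakaian: *purledu
  purledu → furledu   [unconditioned shift]
  furledu (rule 2 does not apply)
  furledu → forledu   [pre-rhotic lowering]
  forledu → forlezu   [intervocalic lenition]
  forlezu (rule 5 does not apply)
  giving Sakaian forlezu.
If borrowed from Tosolu 'purledu' after the early changes, it would undergo only the recent ones:
  rule 4 (intervocalic lenition): purledu → purlezu
  rule 5 (vowel merger): no change (purlezu)
  ⇒ as a loan: purlezu
Sakaian 'purlezu' matches the loan outcome 'purlezu', not the inherited 'forlezu' — it skipped the early Sakaian changes, so it was borrowed from Tosolu.

borrowed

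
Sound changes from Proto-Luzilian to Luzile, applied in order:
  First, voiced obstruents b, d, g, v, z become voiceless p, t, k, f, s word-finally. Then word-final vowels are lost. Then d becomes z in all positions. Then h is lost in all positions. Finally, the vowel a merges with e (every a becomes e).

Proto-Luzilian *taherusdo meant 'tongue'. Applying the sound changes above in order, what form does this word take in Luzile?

teerusz

Luzile: *taherusdo > taherusd > taherusz > taerusz > teerusz  (by apocope, unconditioned shift, h-loss, vowel merger)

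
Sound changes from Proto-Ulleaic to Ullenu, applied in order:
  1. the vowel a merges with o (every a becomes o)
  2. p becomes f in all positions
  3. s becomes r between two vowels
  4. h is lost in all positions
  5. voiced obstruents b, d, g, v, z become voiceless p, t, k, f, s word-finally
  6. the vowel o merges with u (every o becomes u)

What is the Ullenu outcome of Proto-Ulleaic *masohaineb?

muruuinep

Ullenu: *masohaineb > mosohoineb > morohoineb > morooineb > morooinep > muruuinep  (by vowel merger, rhotacism, h-loss, final devoicing, vowel merger)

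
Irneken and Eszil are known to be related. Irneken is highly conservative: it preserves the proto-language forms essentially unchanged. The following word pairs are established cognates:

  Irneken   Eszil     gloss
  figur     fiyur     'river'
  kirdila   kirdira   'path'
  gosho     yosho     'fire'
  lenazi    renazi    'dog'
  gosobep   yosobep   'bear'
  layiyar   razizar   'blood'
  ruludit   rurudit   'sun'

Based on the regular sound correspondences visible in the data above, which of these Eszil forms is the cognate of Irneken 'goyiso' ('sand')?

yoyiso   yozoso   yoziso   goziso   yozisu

gosho ~ yosho, gosobep ~ yosobep — Irneken g corresponds to Eszil y word-initially before a back vowel.
layiyar ~ razizar — Irneken y corresponds to Eszil z between vowels (before a front vowel).
Applying these to Irneken 'goyiso':
  goyiso → yoyiso   (g→y word-initially before a back vowel)
  yoyiso → yoziso   (y→z between vowels (before a front vowel))
So the Eszil cognate is 'yoziso'.

yoziso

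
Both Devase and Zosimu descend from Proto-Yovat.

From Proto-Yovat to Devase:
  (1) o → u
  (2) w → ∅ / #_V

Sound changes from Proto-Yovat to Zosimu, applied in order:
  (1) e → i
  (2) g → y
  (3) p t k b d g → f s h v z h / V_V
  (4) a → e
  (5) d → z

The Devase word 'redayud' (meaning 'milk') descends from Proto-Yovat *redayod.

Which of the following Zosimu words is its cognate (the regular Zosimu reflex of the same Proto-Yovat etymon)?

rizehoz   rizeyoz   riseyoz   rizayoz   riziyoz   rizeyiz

rizeyoz

Zosimu: *redayod > ridayod > rizayod > rizeyod > rizeyoz  (by vowel merger, intervocalic lenition, vowel merger, unconditioned shift)
The other candidates each miss or misapply at least one Zosimu change.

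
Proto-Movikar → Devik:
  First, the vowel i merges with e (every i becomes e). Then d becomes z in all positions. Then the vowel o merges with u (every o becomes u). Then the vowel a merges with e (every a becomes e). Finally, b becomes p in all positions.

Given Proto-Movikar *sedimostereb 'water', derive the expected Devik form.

Devik: *sedimostereb > sedemostereb > sezemostereb > sezemustereb > sezemusterep  (by vowel merger, unconditioned shift, vowel merger, unconditioned shift)

sezemusterep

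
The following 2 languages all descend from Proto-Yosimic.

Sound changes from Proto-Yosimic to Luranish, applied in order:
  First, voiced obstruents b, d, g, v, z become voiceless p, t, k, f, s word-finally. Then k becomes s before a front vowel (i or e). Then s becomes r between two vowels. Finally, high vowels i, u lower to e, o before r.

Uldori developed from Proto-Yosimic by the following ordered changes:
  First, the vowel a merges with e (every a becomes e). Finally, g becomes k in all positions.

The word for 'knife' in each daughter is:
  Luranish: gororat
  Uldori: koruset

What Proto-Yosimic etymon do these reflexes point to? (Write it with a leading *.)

*gorusat

Position 4: Luranish has o, Uldori has u. Uldori preserves u here (none of its changes turn any other segment into u), so the proto-segment is *u.
Position 6: Luranish has a, Uldori has e. Luranish preserves a here (none of its changes turn any other segment into a), so the proto-segment is *a.
Verify the candidate proto-form against each daughter:
Luranish: start from *gorusat.
  rule 1: no change — gorusat
  rule 2: no change — gorusat
  rule 3 (rhotacism): gorusat → gorurat
  rule 4 (pre-rhotic lowering): gorurat → gororat
  ⇒ Luranish gororat
Uldori: *gorusat
  gorusat → goruset   [vowel merger]
  goruset → koruset   [unconditioned shift]
  giving Uldori koruset.
Only *gorusat yields all of Luranish gororat, Uldori koruset.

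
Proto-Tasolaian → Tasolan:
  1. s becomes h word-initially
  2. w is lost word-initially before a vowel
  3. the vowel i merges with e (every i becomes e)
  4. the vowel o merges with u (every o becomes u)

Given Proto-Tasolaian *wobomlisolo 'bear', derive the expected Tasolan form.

Tasolan: *wobomlisolo
  wobomlisolo (rule 1 does not apply)
  wobomlisolo → obomlisolo   [glide loss]
  obomlisolo → obomlesolo   [vowel merger]
  obomlesolo → ubumlesulu   [vowel merger]
  giving Tasolan ubumlesulu.

ubumlesulu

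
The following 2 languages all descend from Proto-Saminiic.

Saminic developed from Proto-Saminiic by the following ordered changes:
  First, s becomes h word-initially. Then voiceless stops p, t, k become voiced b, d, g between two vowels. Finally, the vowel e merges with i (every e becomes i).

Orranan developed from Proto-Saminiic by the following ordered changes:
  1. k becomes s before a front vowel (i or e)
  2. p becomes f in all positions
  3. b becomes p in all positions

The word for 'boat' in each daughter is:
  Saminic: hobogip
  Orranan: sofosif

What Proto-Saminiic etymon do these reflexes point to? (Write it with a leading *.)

*sopokip

Position 3: Saminic has b, Orranan has f. Taking the neighbouring segments as reconstructed: Saminic b could go back to *p or *b; Orranan f could go back to *p or *f — the one source consistent with every daughter is *p.
Position 1: Saminic has h, Orranan has s. Taking the neighbouring segments as reconstructed: Saminic h could go back to *s or *h; Orranan s can only go back to *s — the one source consistent with every daughter is *s.
Continuing position by position gives *sopokip; check it forward:
Saminic: start from *sopokip.
  rule 1 (debuccalisation): sopokip → hopokip
  rule 2 (intervocalic voicing): hopokip → hobogip
  rule 3: no change — hobogip
  ⇒ Saminic hobogip
Orranan: *sopokip
  sopokip → soposip   [palatalisation]
  soposip → sofosif   [unconditioned shift]
  sofosif (rule 3 does not apply)
  giving Orranan sofosif.
No other proto-form is consistent with every reflex, so the reconstruction is *sopokip.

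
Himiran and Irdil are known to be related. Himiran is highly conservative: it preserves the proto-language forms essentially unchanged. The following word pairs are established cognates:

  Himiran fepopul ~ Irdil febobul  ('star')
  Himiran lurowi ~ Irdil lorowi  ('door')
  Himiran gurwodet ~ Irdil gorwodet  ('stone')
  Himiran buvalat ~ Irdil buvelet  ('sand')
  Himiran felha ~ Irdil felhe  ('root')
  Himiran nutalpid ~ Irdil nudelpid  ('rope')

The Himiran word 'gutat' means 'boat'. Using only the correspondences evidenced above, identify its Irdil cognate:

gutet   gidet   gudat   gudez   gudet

nutalpid ~ nudelpid — Himiran t corresponds to Irdil d between vowels (before a back vowel).
buvalat ~ buvelet, nutalpid ~ nudelpid — Himiran a corresponds to Irdil e after a consonant, before a consonant other than r, m, n, p, b, f, v.
Applying these to Himiran 'gutat':
  gutat → gudat   (t→d between vowels (before a back vowel))
  gudat → gudet   (a→e after a consonant, before a consonant other than r, m, n, p, b, f, v)
So the Irdil cognate is 'gudet'.

gudet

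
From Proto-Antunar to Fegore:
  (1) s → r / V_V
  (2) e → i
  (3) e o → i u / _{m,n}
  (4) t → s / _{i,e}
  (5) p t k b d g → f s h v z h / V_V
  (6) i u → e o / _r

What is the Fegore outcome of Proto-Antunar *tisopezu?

Fegore: *tisopezu > tiropezu > tiropizu > siropizu > sirofizu > serofizu  (by rhotacism, vowel merger, palatalisation, intervocalic lenition, pre-rhotic lowering)

serofizu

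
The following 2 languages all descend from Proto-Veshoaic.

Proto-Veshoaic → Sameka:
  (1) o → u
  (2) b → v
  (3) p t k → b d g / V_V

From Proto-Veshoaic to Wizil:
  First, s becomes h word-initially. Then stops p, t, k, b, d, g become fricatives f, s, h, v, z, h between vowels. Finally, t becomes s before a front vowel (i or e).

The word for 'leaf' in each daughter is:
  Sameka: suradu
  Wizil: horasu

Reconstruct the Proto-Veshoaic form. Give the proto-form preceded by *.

*soratu

Position 5: Sameka has d, Wizil has s. Taking the neighbouring segments as reconstructed: Sameka d could go back to *t or *d; Wizil s could go back to *t or *s — the one source consistent with every daughter is *t.
Position 1: Sameka has s, Wizil has h. Sameka preserves s here (none of its changes turn any other segment into s), so the proto-segment is *s.
This points to *soratu. Verify forward in each daughter:
Sameka: start from *soratu.
  rule 1 (vowel merger): soratu → suratu
  rule 2: no change — suratu
  rule 3 (intervocalic voicing): suratu → suradu
  ⇒ Sameka suradu
Wizil: *soratu > horatu > horasu  (by debuccalisation, intervocalic lenition)
No other proto-form is consistent with every reflex, so the reconstruction is *soratu.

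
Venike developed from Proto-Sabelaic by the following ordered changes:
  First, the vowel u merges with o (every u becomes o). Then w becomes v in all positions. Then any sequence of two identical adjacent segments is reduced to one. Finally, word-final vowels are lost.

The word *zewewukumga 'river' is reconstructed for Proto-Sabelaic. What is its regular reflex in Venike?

zevevokomg

Venike: start from *zewewukumga.
  rule 1 (vowel merger): zewewukumga → zewewokomga
  rule 2 (unconditioned shift): zewewokomga → zevevokomga
  rule 3: no change — zevevokomga
  rule 4 (apocope): zevevokomga → zevevokomg
  ⇒ Venike zevevokomg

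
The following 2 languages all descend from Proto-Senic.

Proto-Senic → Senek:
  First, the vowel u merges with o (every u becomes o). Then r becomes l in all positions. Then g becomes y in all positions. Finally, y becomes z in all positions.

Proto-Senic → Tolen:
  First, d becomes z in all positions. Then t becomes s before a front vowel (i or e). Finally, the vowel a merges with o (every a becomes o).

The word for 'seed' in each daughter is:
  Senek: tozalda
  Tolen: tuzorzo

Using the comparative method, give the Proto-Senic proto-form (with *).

*tuzarda

Position 6: Senek has d, Tolen has z. Senek preserves d here (none of its changes turn any other segment into d), so the proto-segment is *d.
Position 5: Senek has l, Tolen has r. Tolen preserves r here (none of its changes turn any other segment into r), so the proto-segment is *r.
Position 7: Senek has a, Tolen has o. Senek preserves a here (none of its changes turn any other segment into a), so the proto-segment is *a.
Continuing position by position gives *tuzarda; check it forward:
Senek: start from *tuzarda.
  rule 1 (vowel merger): tuzarda → tozarda
  rule 2 (unconditioned shift): tozarda → tozalda
  rule 3: no change — tozalda
  rule 4: no change — tozalda
  ⇒ Senek tozalda
Tolen: *tuzarda > tuzarza > tuzorzo  (by unconditioned shift, vowel merger)
*tuzarda is the unique common source.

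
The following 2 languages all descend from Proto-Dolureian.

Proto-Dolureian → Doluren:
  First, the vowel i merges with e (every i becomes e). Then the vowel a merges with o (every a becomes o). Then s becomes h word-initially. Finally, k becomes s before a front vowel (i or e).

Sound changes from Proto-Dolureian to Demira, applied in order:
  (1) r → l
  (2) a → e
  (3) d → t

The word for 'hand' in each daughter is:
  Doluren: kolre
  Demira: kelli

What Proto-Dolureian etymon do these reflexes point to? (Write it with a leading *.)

Position 5: Doluren has e, Demira has i. Demira preserves i here (none of its changes turn any other segment into i), so the proto-segment is *i.
Position 4: Doluren has r, Demira has l. Doluren preserves r here (none of its changes turn any other segment into r), so the proto-segment is *r.
This points to *kalri. Verify forward in each daughter:
Doluren: start from *kalri.
  rule 1 (vowel merger): kalri → kalre
  rule 2 (vowel merger): kalre → kolre
  rule 3: no change — kolre
  rule 4: no change — kolre
  ⇒ Doluren kolre
Demira: *kalri > kalli > kelli  (by unconditioned shift, vowel merger)
Only *kalri yields all of Doluren kolre, Demira kelli.

*kalri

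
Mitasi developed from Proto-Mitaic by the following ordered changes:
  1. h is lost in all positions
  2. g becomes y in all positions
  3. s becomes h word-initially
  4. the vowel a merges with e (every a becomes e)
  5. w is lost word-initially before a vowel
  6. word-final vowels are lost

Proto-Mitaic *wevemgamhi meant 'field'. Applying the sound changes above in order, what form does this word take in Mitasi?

Mitasi: *wevemgamhi
  wevemgamhi → wevemgami   [h-loss]
  wevemgami → wevemyami   [unconditioned shift]
  wevemyami (rule 3 does not apply)
  wevemyami → wevemyemi   [vowel merger]
  wevemyemi → evemyemi   [glide loss]
  evemyemi → evemyem   [apocope]
  giving Mitasi evemyem.

evemyem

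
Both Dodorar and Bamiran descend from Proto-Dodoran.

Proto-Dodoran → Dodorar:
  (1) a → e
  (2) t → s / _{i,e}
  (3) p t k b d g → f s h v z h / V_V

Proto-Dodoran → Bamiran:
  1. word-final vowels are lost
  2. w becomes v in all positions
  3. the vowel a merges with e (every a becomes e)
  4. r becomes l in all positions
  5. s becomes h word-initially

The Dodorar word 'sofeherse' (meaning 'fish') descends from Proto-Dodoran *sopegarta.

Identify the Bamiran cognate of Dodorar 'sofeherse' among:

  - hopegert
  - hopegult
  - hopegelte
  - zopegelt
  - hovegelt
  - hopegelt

hopegelt

Bamiran: *sopegarta > sopegart > sopegert > sopegelt > hopegelt  (by apocope, vowel merger, unconditioned shift, debuccalisation)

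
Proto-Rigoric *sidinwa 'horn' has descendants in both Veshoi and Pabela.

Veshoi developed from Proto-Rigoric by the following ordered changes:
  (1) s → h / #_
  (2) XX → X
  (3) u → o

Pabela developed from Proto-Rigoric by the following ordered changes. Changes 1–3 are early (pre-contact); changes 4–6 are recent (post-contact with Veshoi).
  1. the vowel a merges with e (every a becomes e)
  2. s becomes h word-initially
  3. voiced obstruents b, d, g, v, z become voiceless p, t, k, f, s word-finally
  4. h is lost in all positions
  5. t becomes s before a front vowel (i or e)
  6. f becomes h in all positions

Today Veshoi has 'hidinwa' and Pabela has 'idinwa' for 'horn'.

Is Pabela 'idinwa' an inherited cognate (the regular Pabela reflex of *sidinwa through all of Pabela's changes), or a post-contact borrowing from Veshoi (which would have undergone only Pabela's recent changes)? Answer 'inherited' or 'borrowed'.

borrowed

If inherited, *sidinwa would pass through all of Pabela's changes:
Pabela: start from *sidinwa.
  rule 1 (vowel merger): sidinwa → sidinwe
  rule 2 (debuccalisation): sidinwe → hidinwe
  rule 3: no change — hidinwe
  rule 4 (h-loss): hidinwe → idinwe
  rule 5: no change — idinwe
  rule 6: no change — idinwe
  ⇒ Pabela idinwe
If borrowed from Veshoi 'hidinwa' after the early changes, it would undergo only the recent ones:
  rule 4 (h-loss): hidinwa → idinwa
  rule 5 (palatalisation): no change (idinwa)
  rule 6 (unconditioned shift): no change (idinwa)
  ⇒ as a loan: idinwa
Pabela 'idinwa' matches the loan outcome 'idinwa', not the inherited 'idinwe' — it skipped the early Pabela changes, so it was borrowed from Veshoi.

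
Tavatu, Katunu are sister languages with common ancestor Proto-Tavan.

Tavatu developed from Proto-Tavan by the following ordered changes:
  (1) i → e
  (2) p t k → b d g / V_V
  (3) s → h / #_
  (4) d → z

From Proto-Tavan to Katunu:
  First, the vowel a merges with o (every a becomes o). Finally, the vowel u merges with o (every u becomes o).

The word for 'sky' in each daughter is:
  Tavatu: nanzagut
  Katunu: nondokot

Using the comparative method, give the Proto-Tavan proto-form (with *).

Position 2: Tavatu has a, Katunu has o. Tavatu preserves a here (none of its changes turn any other segment into a), so the proto-segment is *a.
Position 6: Tavatu has g, Katunu has k. Katunu preserves k here (none of its changes turn any other segment into k), so the proto-segment is *k.
Position 7: Tavatu has u, Katunu has o. Tavatu preserves u here (none of its changes turn any other segment into u), so the proto-segment is *u.
Continuing position by position gives *nandakut; check it forward:
Tavatu: *nandakut > nandagut > nanzagut  (by intervocalic voicing, unconditioned shift)
Katunu: start from *nandakut.
  rule 1 (vowel merger): nandakut → nondokut
  rule 2 (vowel merger): nondokut → nondokot
  ⇒ Katunu nondokot
*nandakut is the unique common source.

*nandakut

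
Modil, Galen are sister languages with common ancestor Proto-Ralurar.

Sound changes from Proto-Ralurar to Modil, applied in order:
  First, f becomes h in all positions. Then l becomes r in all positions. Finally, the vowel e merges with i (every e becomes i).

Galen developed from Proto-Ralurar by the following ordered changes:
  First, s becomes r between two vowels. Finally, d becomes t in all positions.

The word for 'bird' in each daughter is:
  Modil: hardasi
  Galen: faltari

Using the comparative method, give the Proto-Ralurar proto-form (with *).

*faldasi

Position 4: Modil has d, Galen has t. Modil preserves d here (none of its changes turn any other segment into d), so the proto-segment is *d.
Position 3: Modil has r, Galen has l. Galen preserves l here (none of its changes turn any other segment into l), so the proto-segment is *l.
Position 6: Modil has s, Galen has r. Modil preserves s here (none of its changes turn any other segment into s), so the proto-segment is *s.
Verify the candidate proto-form against each daughter:
Modil: start from *faldasi.
  rule 1 (unconditioned shift): faldasi → haldasi
  rule 2 (unconditioned shift): haldasi → hardasi
  rule 3: no change — hardasi
  ⇒ Modil hardasi
Galen: *faldasi > faldari > faltari  (by rhotacism, unconditioned shift)
*faldasi is the unique common source.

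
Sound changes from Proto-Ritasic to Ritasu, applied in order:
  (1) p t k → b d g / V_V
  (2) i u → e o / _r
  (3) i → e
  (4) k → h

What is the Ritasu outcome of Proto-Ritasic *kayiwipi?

hayewebe

Ritasu: start from *kayiwipi.
  rule 1 (intervocalic voicing): kayiwipi → kayiwibi
  rule 2: no change — kayiwibi
  rule 3 (vowel merger): kayiwibi → kayewebe
  rule 4 (unconditioned shift): kayewebe → hayewebe
  ⇒ Ritasu hayewebe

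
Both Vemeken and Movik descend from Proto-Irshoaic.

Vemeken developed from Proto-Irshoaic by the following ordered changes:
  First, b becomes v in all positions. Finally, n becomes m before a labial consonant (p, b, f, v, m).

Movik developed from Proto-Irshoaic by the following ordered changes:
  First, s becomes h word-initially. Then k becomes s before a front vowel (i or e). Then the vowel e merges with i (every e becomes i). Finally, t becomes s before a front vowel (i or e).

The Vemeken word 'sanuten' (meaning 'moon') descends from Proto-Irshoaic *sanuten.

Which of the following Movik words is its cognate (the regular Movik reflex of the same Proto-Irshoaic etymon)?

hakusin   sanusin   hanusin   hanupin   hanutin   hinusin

hanusin

Movik: start from *sanuten.
  rule 1 (debuccalisation): sanuten → hanuten
  rule 2: no change — hanuten
  rule 3 (vowel merger): hanuten → hanutin
  rule 4 (palatalisation): hanutin → hanusin
  ⇒ Movik hanusin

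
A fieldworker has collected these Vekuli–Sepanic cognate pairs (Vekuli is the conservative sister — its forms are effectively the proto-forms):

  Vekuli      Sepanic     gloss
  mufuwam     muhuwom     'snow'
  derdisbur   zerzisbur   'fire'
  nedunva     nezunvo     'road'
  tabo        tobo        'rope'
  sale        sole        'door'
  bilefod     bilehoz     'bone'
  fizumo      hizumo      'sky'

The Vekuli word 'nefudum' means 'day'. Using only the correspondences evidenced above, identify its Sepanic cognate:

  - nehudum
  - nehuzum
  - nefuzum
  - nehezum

nehuzum

mufuwam ~ muhuwom — Vekuli f corresponds to Sepanic h between vowels (before a back vowel).
nedunva ~ nezunvo — Vekuli d corresponds to Sepanic z between vowels (before a back vowel).
Applying these to Vekuli 'nefudum':
  nefudum → nehudum   (f→h between vowels (before a back vowel))
  nehudum → nehuzum   (d→z between vowels (before a back vowel))
So the Sepanic cognate is 'nehuzum'.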